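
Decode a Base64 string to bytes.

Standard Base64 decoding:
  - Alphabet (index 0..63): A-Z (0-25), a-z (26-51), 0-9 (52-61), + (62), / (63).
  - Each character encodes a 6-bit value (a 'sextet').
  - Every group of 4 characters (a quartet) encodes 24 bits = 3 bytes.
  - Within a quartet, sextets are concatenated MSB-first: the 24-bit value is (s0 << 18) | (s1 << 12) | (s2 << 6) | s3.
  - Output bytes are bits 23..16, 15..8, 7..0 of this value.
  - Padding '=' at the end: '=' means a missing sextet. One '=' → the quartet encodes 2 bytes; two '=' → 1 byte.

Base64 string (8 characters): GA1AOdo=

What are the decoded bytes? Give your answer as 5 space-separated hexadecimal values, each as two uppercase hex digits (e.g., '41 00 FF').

Answer: 18 0D 40 39 DA

Derivation:
After char 0 ('G'=6): chars_in_quartet=1 acc=0x6 bytes_emitted=0
After char 1 ('A'=0): chars_in_quartet=2 acc=0x180 bytes_emitted=0
After char 2 ('1'=53): chars_in_quartet=3 acc=0x6035 bytes_emitted=0
After char 3 ('A'=0): chars_in_quartet=4 acc=0x180D40 -> emit 18 0D 40, reset; bytes_emitted=3
After char 4 ('O'=14): chars_in_quartet=1 acc=0xE bytes_emitted=3
After char 5 ('d'=29): chars_in_quartet=2 acc=0x39D bytes_emitted=3
After char 6 ('o'=40): chars_in_quartet=3 acc=0xE768 bytes_emitted=3
Padding '=': partial quartet acc=0xE768 -> emit 39 DA; bytes_emitted=5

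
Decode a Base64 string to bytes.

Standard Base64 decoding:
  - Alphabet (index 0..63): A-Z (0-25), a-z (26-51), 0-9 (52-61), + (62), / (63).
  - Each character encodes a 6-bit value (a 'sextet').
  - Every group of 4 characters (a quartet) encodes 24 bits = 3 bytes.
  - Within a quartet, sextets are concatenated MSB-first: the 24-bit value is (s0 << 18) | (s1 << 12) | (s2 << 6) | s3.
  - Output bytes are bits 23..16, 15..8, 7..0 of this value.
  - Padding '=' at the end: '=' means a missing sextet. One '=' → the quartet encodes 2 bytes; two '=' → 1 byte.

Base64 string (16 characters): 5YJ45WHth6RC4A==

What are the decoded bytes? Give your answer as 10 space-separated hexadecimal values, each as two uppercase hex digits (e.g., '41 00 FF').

After char 0 ('5'=57): chars_in_quartet=1 acc=0x39 bytes_emitted=0
After char 1 ('Y'=24): chars_in_quartet=2 acc=0xE58 bytes_emitted=0
After char 2 ('J'=9): chars_in_quartet=3 acc=0x39609 bytes_emitted=0
After char 3 ('4'=56): chars_in_quartet=4 acc=0xE58278 -> emit E5 82 78, reset; bytes_emitted=3
After char 4 ('5'=57): chars_in_quartet=1 acc=0x39 bytes_emitted=3
After char 5 ('W'=22): chars_in_quartet=2 acc=0xE56 bytes_emitted=3
After char 6 ('H'=7): chars_in_quartet=3 acc=0x39587 bytes_emitted=3
After char 7 ('t'=45): chars_in_quartet=4 acc=0xE561ED -> emit E5 61 ED, reset; bytes_emitted=6
After char 8 ('h'=33): chars_in_quartet=1 acc=0x21 bytes_emitted=6
After char 9 ('6'=58): chars_in_quartet=2 acc=0x87A bytes_emitted=6
After char 10 ('R'=17): chars_in_quartet=3 acc=0x21E91 bytes_emitted=6
After char 11 ('C'=2): chars_in_quartet=4 acc=0x87A442 -> emit 87 A4 42, reset; bytes_emitted=9
After char 12 ('4'=56): chars_in_quartet=1 acc=0x38 bytes_emitted=9
After char 13 ('A'=0): chars_in_quartet=2 acc=0xE00 bytes_emitted=9
Padding '==': partial quartet acc=0xE00 -> emit E0; bytes_emitted=10

Answer: E5 82 78 E5 61 ED 87 A4 42 E0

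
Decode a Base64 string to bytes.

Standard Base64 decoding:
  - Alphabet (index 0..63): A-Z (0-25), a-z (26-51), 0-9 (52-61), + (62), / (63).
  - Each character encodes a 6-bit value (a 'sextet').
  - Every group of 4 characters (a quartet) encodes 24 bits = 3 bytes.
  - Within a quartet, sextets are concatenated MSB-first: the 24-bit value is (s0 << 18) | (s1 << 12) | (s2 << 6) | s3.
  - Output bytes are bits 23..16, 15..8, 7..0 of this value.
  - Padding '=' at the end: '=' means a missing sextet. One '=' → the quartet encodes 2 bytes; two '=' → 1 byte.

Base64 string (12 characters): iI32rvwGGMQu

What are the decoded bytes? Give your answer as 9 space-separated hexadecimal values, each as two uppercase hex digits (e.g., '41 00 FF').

After char 0 ('i'=34): chars_in_quartet=1 acc=0x22 bytes_emitted=0
After char 1 ('I'=8): chars_in_quartet=2 acc=0x888 bytes_emitted=0
After char 2 ('3'=55): chars_in_quartet=3 acc=0x22237 bytes_emitted=0
After char 3 ('2'=54): chars_in_quartet=4 acc=0x888DF6 -> emit 88 8D F6, reset; bytes_emitted=3
After char 4 ('r'=43): chars_in_quartet=1 acc=0x2B bytes_emitted=3
After char 5 ('v'=47): chars_in_quartet=2 acc=0xAEF bytes_emitted=3
After char 6 ('w'=48): chars_in_quartet=3 acc=0x2BBF0 bytes_emitted=3
After char 7 ('G'=6): chars_in_quartet=4 acc=0xAEFC06 -> emit AE FC 06, reset; bytes_emitted=6
After char 8 ('G'=6): chars_in_quartet=1 acc=0x6 bytes_emitted=6
After char 9 ('M'=12): chars_in_quartet=2 acc=0x18C bytes_emitted=6
After char 10 ('Q'=16): chars_in_quartet=3 acc=0x6310 bytes_emitted=6
After char 11 ('u'=46): chars_in_quartet=4 acc=0x18C42E -> emit 18 C4 2E, reset; bytes_emitted=9

Answer: 88 8D F6 AE FC 06 18 C4 2E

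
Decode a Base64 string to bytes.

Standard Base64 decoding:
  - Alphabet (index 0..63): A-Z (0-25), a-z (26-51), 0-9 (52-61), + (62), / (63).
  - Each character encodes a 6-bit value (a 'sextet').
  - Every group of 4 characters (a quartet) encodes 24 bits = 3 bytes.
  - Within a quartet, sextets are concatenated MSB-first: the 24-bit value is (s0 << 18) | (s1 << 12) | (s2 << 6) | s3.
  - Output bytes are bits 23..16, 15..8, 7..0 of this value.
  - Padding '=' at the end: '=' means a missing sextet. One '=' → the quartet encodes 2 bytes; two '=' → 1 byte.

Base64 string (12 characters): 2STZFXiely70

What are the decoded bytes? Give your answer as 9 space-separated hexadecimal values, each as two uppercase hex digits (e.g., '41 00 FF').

Answer: D9 24 D9 15 78 9E 97 2E F4

Derivation:
After char 0 ('2'=54): chars_in_quartet=1 acc=0x36 bytes_emitted=0
After char 1 ('S'=18): chars_in_quartet=2 acc=0xD92 bytes_emitted=0
After char 2 ('T'=19): chars_in_quartet=3 acc=0x36493 bytes_emitted=0
After char 3 ('Z'=25): chars_in_quartet=4 acc=0xD924D9 -> emit D9 24 D9, reset; bytes_emitted=3
After char 4 ('F'=5): chars_in_quartet=1 acc=0x5 bytes_emitted=3
After char 5 ('X'=23): chars_in_quartet=2 acc=0x157 bytes_emitted=3
After char 6 ('i'=34): chars_in_quartet=3 acc=0x55E2 bytes_emitted=3
After char 7 ('e'=30): chars_in_quartet=4 acc=0x15789E -> emit 15 78 9E, reset; bytes_emitted=6
After char 8 ('l'=37): chars_in_quartet=1 acc=0x25 bytes_emitted=6
After char 9 ('y'=50): chars_in_quartet=2 acc=0x972 bytes_emitted=6
After char 10 ('7'=59): chars_in_quartet=3 acc=0x25CBB bytes_emitted=6
After char 11 ('0'=52): chars_in_quartet=4 acc=0x972EF4 -> emit 97 2E F4, reset; bytes_emitted=9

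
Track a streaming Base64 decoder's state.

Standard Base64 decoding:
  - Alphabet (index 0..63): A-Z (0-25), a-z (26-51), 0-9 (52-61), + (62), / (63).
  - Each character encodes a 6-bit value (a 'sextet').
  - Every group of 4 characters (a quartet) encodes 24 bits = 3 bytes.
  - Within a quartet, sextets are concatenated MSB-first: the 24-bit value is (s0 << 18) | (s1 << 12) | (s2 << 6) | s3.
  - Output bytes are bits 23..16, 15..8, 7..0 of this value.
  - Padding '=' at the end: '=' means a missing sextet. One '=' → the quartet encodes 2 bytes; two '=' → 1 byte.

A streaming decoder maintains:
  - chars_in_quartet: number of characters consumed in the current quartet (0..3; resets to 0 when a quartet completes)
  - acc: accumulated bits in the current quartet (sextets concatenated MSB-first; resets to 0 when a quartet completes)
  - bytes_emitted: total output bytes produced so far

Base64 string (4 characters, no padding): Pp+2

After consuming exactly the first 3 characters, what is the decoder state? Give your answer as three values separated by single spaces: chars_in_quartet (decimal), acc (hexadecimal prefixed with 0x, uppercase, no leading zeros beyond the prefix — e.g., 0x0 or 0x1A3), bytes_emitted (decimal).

After char 0 ('P'=15): chars_in_quartet=1 acc=0xF bytes_emitted=0
After char 1 ('p'=41): chars_in_quartet=2 acc=0x3E9 bytes_emitted=0
After char 2 ('+'=62): chars_in_quartet=3 acc=0xFA7E bytes_emitted=0

Answer: 3 0xFA7E 0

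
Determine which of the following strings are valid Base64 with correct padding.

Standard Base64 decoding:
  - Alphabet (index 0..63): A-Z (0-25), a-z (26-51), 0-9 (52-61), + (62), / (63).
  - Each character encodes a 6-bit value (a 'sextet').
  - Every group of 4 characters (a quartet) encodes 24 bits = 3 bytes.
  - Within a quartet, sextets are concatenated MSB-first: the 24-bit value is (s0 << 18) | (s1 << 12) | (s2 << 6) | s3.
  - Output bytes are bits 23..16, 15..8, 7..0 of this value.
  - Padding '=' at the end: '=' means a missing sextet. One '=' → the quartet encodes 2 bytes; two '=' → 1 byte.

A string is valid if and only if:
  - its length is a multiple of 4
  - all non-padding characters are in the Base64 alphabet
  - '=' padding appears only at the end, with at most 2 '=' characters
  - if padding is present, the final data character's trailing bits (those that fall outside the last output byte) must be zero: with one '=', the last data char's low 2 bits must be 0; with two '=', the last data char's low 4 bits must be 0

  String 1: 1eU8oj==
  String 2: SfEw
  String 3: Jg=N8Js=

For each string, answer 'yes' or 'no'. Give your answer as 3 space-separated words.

String 1: '1eU8oj==' → invalid (bad trailing bits)
String 2: 'SfEw' → valid
String 3: 'Jg=N8Js=' → invalid (bad char(s): ['=']; '=' in middle)

Answer: no yes no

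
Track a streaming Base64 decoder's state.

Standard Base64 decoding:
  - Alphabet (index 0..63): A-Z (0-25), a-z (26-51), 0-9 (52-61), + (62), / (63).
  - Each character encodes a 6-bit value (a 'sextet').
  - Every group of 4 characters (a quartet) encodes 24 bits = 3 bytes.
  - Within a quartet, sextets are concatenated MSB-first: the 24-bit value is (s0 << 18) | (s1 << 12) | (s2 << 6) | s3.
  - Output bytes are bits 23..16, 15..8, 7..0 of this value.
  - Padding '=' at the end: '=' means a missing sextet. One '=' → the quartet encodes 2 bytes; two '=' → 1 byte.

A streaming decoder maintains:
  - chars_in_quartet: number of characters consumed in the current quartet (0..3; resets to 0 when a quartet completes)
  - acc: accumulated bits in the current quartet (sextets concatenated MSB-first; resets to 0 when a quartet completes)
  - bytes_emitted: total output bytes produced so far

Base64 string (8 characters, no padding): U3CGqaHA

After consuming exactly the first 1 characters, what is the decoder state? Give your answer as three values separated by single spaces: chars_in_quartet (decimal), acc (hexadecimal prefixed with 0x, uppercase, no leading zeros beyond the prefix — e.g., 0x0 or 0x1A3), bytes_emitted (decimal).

After char 0 ('U'=20): chars_in_quartet=1 acc=0x14 bytes_emitted=0

Answer: 1 0x14 0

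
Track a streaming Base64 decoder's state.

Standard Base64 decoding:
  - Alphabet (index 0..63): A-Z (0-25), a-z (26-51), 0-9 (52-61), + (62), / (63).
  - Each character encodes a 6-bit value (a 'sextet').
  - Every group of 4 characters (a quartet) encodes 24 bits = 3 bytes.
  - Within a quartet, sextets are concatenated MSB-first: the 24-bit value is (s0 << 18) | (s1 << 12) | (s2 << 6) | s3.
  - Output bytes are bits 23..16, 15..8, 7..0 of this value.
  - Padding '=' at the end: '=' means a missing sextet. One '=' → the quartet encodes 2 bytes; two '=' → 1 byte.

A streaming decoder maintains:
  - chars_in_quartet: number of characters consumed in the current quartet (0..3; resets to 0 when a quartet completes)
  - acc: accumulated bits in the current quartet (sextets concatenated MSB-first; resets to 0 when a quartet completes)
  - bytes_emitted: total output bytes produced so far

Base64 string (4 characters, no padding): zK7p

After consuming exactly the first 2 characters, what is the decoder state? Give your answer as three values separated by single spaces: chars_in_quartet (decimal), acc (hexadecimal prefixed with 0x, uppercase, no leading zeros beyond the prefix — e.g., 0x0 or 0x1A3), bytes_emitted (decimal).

After char 0 ('z'=51): chars_in_quartet=1 acc=0x33 bytes_emitted=0
After char 1 ('K'=10): chars_in_quartet=2 acc=0xCCA bytes_emitted=0

Answer: 2 0xCCA 0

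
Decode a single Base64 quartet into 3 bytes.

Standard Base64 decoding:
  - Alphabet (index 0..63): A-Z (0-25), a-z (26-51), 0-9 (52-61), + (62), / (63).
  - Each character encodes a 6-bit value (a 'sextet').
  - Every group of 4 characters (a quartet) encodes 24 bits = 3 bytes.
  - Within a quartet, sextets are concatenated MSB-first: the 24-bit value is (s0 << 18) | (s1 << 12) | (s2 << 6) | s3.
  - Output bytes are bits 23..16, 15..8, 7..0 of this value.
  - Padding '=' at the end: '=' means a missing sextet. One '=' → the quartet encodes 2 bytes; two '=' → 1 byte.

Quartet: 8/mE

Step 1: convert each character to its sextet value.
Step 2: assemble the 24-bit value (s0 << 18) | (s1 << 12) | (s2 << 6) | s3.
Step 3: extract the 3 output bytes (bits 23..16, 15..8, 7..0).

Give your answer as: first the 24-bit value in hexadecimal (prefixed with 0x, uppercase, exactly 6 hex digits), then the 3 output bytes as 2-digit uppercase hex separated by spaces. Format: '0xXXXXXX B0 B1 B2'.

Sextets: 8=60, /=63, m=38, E=4
24-bit: (60<<18) | (63<<12) | (38<<6) | 4
      = 0xF00000 | 0x03F000 | 0x000980 | 0x000004
      = 0xF3F984
Bytes: (v>>16)&0xFF=F3, (v>>8)&0xFF=F9, v&0xFF=84

Answer: 0xF3F984 F3 F9 84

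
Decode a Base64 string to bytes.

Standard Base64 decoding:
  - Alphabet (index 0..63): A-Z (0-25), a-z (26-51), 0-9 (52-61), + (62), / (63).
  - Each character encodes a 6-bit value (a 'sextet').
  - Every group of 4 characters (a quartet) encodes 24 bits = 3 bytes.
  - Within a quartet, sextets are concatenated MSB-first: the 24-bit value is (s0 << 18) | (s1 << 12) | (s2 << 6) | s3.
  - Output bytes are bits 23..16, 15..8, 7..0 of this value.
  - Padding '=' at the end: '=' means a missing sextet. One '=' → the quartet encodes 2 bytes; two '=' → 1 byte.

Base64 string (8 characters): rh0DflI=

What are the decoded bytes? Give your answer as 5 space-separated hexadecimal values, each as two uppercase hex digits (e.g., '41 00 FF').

After char 0 ('r'=43): chars_in_quartet=1 acc=0x2B bytes_emitted=0
After char 1 ('h'=33): chars_in_quartet=2 acc=0xAE1 bytes_emitted=0
After char 2 ('0'=52): chars_in_quartet=3 acc=0x2B874 bytes_emitted=0
After char 3 ('D'=3): chars_in_quartet=4 acc=0xAE1D03 -> emit AE 1D 03, reset; bytes_emitted=3
After char 4 ('f'=31): chars_in_quartet=1 acc=0x1F bytes_emitted=3
After char 5 ('l'=37): chars_in_quartet=2 acc=0x7E5 bytes_emitted=3
After char 6 ('I'=8): chars_in_quartet=3 acc=0x1F948 bytes_emitted=3
Padding '=': partial quartet acc=0x1F948 -> emit 7E 52; bytes_emitted=5

Answer: AE 1D 03 7E 52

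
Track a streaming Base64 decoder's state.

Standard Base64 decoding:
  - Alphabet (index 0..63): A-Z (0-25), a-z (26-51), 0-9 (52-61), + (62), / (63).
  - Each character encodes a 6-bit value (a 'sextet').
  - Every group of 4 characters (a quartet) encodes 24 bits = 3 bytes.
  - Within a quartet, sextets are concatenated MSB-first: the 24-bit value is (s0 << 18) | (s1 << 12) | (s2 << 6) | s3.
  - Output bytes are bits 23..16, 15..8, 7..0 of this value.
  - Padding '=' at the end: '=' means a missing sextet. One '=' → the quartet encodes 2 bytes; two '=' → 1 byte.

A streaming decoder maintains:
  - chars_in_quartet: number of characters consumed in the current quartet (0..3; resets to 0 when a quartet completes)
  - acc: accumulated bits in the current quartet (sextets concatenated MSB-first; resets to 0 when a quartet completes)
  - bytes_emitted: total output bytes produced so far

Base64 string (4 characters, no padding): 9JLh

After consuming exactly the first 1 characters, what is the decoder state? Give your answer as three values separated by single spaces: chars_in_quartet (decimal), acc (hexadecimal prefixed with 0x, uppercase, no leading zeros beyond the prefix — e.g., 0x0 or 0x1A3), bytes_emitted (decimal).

Answer: 1 0x3D 0

Derivation:
After char 0 ('9'=61): chars_in_quartet=1 acc=0x3D bytes_emitted=0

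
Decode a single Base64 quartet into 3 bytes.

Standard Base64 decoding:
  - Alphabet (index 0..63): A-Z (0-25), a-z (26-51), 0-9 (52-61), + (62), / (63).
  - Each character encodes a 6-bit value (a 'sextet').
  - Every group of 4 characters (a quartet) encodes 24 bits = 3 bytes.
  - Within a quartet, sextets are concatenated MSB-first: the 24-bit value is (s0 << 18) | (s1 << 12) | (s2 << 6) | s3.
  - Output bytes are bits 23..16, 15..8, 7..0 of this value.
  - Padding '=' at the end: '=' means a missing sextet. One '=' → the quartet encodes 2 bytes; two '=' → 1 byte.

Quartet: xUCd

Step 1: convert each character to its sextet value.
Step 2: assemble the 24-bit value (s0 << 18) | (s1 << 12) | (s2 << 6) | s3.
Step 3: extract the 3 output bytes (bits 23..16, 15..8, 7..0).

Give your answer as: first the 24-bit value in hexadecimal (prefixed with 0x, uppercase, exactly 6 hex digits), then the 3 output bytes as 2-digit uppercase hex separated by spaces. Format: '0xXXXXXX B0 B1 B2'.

Sextets: x=49, U=20, C=2, d=29
24-bit: (49<<18) | (20<<12) | (2<<6) | 29
      = 0xC40000 | 0x014000 | 0x000080 | 0x00001D
      = 0xC5409D
Bytes: (v>>16)&0xFF=C5, (v>>8)&0xFF=40, v&0xFF=9D

Answer: 0xC5409D C5 40 9D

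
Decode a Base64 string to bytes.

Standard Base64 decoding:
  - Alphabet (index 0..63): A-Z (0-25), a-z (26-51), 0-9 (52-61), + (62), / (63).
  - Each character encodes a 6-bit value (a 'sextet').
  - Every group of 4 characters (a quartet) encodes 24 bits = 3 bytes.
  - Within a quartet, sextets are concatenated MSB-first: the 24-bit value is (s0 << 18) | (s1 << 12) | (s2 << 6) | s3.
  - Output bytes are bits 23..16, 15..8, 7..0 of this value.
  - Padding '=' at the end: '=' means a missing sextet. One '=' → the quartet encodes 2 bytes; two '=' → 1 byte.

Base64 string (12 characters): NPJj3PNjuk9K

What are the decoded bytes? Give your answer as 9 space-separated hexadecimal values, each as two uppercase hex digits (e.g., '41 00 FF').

Answer: 34 F2 63 DC F3 63 BA 4F 4A

Derivation:
After char 0 ('N'=13): chars_in_quartet=1 acc=0xD bytes_emitted=0
After char 1 ('P'=15): chars_in_quartet=2 acc=0x34F bytes_emitted=0
After char 2 ('J'=9): chars_in_quartet=3 acc=0xD3C9 bytes_emitted=0
After char 3 ('j'=35): chars_in_quartet=4 acc=0x34F263 -> emit 34 F2 63, reset; bytes_emitted=3
After char 4 ('3'=55): chars_in_quartet=1 acc=0x37 bytes_emitted=3
After char 5 ('P'=15): chars_in_quartet=2 acc=0xDCF bytes_emitted=3
After char 6 ('N'=13): chars_in_quartet=3 acc=0x373CD bytes_emitted=3
After char 7 ('j'=35): chars_in_quartet=4 acc=0xDCF363 -> emit DC F3 63, reset; bytes_emitted=6
After char 8 ('u'=46): chars_in_quartet=1 acc=0x2E bytes_emitted=6
After char 9 ('k'=36): chars_in_quartet=2 acc=0xBA4 bytes_emitted=6
After char 10 ('9'=61): chars_in_quartet=3 acc=0x2E93D bytes_emitted=6
After char 11 ('K'=10): chars_in_quartet=4 acc=0xBA4F4A -> emit BA 4F 4A, reset; bytes_emitted=9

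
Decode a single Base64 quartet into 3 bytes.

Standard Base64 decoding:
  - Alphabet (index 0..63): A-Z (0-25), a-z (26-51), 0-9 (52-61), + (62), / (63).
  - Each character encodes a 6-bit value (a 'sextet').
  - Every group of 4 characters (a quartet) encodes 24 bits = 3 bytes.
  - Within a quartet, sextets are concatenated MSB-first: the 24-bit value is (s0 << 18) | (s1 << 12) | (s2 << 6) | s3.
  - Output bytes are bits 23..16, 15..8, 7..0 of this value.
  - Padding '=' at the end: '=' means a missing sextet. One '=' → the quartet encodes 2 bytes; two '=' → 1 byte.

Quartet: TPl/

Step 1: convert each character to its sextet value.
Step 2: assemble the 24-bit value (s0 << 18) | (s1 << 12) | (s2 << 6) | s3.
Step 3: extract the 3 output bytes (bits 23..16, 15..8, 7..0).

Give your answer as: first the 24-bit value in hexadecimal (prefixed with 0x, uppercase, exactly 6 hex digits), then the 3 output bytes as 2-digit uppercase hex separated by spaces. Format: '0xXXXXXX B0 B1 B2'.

Sextets: T=19, P=15, l=37, /=63
24-bit: (19<<18) | (15<<12) | (37<<6) | 63
      = 0x4C0000 | 0x00F000 | 0x000940 | 0x00003F
      = 0x4CF97F
Bytes: (v>>16)&0xFF=4C, (v>>8)&0xFF=F9, v&0xFF=7F

Answer: 0x4CF97F 4C F9 7F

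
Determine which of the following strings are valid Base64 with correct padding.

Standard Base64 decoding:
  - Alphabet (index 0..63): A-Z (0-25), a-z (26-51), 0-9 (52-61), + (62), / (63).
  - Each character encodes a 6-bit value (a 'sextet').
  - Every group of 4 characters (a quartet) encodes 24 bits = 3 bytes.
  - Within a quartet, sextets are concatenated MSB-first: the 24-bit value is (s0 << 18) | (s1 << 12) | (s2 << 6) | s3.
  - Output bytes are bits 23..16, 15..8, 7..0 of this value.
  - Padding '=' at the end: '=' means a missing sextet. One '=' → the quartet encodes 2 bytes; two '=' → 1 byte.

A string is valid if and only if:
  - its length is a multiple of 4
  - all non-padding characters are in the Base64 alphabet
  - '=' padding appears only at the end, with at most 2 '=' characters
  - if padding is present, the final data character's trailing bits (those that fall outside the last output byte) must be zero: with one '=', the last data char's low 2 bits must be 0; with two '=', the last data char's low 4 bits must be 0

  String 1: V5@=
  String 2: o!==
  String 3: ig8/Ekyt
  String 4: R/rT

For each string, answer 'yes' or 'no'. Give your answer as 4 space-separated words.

String 1: 'V5@=' → invalid (bad char(s): ['@'])
String 2: 'o!==' → invalid (bad char(s): ['!'])
String 3: 'ig8/Ekyt' → valid
String 4: 'R/rT' → valid

Answer: no no yes yes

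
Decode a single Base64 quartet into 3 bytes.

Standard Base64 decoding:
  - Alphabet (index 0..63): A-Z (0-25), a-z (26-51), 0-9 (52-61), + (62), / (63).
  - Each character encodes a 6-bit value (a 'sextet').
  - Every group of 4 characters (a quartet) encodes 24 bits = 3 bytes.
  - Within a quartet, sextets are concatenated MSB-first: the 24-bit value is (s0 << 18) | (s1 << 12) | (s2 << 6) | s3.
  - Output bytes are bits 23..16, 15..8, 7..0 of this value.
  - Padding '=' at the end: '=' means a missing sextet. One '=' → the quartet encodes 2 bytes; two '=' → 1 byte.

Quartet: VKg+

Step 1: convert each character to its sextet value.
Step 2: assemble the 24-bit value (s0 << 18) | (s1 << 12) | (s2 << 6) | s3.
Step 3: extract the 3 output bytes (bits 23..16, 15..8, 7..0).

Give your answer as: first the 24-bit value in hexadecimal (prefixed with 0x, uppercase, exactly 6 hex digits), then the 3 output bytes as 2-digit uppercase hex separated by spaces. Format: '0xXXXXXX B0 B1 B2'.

Answer: 0x54A83E 54 A8 3E

Derivation:
Sextets: V=21, K=10, g=32, +=62
24-bit: (21<<18) | (10<<12) | (32<<6) | 62
      = 0x540000 | 0x00A000 | 0x000800 | 0x00003E
      = 0x54A83E
Bytes: (v>>16)&0xFF=54, (v>>8)&0xFF=A8, v&0xFF=3E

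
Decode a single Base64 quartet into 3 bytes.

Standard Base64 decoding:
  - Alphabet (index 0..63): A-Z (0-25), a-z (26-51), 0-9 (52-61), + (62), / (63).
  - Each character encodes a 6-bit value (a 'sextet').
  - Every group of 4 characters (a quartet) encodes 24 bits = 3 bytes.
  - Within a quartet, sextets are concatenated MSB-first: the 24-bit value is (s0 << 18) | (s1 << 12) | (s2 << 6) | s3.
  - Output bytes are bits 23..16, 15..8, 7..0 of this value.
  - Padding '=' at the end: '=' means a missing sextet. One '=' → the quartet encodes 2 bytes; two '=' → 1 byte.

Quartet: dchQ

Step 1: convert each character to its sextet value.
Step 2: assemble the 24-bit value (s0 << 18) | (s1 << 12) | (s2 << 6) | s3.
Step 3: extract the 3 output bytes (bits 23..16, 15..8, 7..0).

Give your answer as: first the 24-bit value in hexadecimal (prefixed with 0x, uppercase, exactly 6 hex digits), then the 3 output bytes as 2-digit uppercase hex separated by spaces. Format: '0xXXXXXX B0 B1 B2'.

Sextets: d=29, c=28, h=33, Q=16
24-bit: (29<<18) | (28<<12) | (33<<6) | 16
      = 0x740000 | 0x01C000 | 0x000840 | 0x000010
      = 0x75C850
Bytes: (v>>16)&0xFF=75, (v>>8)&0xFF=C8, v&0xFF=50

Answer: 0x75C850 75 C8 50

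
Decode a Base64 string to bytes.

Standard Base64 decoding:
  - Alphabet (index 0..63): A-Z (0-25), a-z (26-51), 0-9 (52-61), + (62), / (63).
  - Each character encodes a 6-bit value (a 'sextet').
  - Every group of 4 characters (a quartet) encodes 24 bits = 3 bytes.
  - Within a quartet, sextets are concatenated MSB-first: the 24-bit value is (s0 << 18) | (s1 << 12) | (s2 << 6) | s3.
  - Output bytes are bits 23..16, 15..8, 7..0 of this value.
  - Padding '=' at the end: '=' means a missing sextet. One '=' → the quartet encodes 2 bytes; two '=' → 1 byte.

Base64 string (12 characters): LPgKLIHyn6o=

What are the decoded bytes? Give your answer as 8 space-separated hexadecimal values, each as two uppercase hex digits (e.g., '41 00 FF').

After char 0 ('L'=11): chars_in_quartet=1 acc=0xB bytes_emitted=0
After char 1 ('P'=15): chars_in_quartet=2 acc=0x2CF bytes_emitted=0
After char 2 ('g'=32): chars_in_quartet=3 acc=0xB3E0 bytes_emitted=0
After char 3 ('K'=10): chars_in_quartet=4 acc=0x2CF80A -> emit 2C F8 0A, reset; bytes_emitted=3
After char 4 ('L'=11): chars_in_quartet=1 acc=0xB bytes_emitted=3
After char 5 ('I'=8): chars_in_quartet=2 acc=0x2C8 bytes_emitted=3
After char 6 ('H'=7): chars_in_quartet=3 acc=0xB207 bytes_emitted=3
After char 7 ('y'=50): chars_in_quartet=4 acc=0x2C81F2 -> emit 2C 81 F2, reset; bytes_emitted=6
After char 8 ('n'=39): chars_in_quartet=1 acc=0x27 bytes_emitted=6
After char 9 ('6'=58): chars_in_quartet=2 acc=0x9FA bytes_emitted=6
After char 10 ('o'=40): chars_in_quartet=3 acc=0x27EA8 bytes_emitted=6
Padding '=': partial quartet acc=0x27EA8 -> emit 9F AA; bytes_emitted=8

Answer: 2C F8 0A 2C 81 F2 9F AA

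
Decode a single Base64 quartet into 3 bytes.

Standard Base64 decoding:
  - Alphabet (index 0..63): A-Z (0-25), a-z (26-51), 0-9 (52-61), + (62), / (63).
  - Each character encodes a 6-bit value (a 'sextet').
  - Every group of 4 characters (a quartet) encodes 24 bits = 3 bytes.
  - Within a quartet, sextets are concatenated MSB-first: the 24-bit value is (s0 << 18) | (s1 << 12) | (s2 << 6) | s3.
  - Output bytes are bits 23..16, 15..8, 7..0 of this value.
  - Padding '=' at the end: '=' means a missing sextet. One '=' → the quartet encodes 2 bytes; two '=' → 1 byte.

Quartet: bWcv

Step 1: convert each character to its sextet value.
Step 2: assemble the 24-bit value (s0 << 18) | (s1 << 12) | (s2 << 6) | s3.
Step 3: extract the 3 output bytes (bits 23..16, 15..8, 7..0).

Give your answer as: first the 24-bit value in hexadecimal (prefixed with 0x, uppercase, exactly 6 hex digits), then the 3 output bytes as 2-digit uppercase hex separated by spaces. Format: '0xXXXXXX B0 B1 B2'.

Answer: 0x6D672F 6D 67 2F

Derivation:
Sextets: b=27, W=22, c=28, v=47
24-bit: (27<<18) | (22<<12) | (28<<6) | 47
      = 0x6C0000 | 0x016000 | 0x000700 | 0x00002F
      = 0x6D672F
Bytes: (v>>16)&0xFF=6D, (v>>8)&0xFF=67, v&0xFF=2F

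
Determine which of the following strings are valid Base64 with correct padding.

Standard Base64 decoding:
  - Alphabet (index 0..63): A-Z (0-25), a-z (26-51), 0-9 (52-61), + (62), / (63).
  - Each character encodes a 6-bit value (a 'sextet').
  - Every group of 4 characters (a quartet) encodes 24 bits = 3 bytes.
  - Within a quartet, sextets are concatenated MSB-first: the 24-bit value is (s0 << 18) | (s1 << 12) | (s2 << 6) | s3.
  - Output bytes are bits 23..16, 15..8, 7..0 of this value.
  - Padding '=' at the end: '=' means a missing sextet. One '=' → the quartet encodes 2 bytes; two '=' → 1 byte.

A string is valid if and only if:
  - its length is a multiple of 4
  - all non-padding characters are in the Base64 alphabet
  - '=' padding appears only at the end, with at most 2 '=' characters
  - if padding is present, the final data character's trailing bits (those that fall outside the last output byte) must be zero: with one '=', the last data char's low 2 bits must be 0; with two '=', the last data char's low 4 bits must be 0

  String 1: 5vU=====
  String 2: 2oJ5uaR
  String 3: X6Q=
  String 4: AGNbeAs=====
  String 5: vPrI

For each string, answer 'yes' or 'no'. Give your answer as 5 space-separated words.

String 1: '5vU=====' → invalid (5 pad chars (max 2))
String 2: '2oJ5uaR' → invalid (len=7 not mult of 4)
String 3: 'X6Q=' → valid
String 4: 'AGNbeAs=====' → invalid (5 pad chars (max 2))
String 5: 'vPrI' → valid

Answer: no no yes no yes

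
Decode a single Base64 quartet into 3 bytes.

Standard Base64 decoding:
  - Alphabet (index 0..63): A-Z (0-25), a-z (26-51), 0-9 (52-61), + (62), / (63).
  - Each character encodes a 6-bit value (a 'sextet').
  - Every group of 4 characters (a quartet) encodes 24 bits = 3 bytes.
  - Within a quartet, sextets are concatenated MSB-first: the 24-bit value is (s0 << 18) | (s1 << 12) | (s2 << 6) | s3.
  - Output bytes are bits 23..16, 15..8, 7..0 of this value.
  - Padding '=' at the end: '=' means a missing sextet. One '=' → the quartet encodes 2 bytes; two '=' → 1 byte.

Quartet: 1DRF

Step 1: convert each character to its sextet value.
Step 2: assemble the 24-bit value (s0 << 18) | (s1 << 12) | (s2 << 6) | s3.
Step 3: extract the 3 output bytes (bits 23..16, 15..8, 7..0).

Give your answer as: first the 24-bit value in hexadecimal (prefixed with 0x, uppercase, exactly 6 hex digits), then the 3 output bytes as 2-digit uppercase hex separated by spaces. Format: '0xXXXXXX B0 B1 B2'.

Answer: 0xD43445 D4 34 45

Derivation:
Sextets: 1=53, D=3, R=17, F=5
24-bit: (53<<18) | (3<<12) | (17<<6) | 5
      = 0xD40000 | 0x003000 | 0x000440 | 0x000005
      = 0xD43445
Bytes: (v>>16)&0xFF=D4, (v>>8)&0xFF=34, v&0xFF=45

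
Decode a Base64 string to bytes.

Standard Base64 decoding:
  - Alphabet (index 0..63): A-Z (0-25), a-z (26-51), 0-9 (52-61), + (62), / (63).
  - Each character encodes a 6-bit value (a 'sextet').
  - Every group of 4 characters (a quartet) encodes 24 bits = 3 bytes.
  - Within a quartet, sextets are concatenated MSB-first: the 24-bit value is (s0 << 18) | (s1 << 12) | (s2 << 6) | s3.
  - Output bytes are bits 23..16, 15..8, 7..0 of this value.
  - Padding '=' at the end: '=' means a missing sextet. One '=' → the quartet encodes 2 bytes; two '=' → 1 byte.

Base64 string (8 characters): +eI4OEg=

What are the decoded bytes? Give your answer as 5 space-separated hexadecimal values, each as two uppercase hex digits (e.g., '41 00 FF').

Answer: F9 E2 38 38 48

Derivation:
After char 0 ('+'=62): chars_in_quartet=1 acc=0x3E bytes_emitted=0
After char 1 ('e'=30): chars_in_quartet=2 acc=0xF9E bytes_emitted=0
After char 2 ('I'=8): chars_in_quartet=3 acc=0x3E788 bytes_emitted=0
After char 3 ('4'=56): chars_in_quartet=4 acc=0xF9E238 -> emit F9 E2 38, reset; bytes_emitted=3
After char 4 ('O'=14): chars_in_quartet=1 acc=0xE bytes_emitted=3
After char 5 ('E'=4): chars_in_quartet=2 acc=0x384 bytes_emitted=3
After char 6 ('g'=32): chars_in_quartet=3 acc=0xE120 bytes_emitted=3
Padding '=': partial quartet acc=0xE120 -> emit 38 48; bytes_emitted=5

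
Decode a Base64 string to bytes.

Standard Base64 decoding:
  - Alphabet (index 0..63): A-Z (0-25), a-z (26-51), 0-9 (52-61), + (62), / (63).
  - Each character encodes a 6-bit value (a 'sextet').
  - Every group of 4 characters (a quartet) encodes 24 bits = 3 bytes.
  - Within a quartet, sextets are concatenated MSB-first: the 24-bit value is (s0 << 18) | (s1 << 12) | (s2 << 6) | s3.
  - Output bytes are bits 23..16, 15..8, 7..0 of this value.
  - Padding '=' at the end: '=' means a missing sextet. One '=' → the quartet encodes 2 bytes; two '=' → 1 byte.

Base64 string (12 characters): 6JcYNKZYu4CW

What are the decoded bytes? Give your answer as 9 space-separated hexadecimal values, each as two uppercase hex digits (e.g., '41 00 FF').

After char 0 ('6'=58): chars_in_quartet=1 acc=0x3A bytes_emitted=0
After char 1 ('J'=9): chars_in_quartet=2 acc=0xE89 bytes_emitted=0
After char 2 ('c'=28): chars_in_quartet=3 acc=0x3A25C bytes_emitted=0
After char 3 ('Y'=24): chars_in_quartet=4 acc=0xE89718 -> emit E8 97 18, reset; bytes_emitted=3
After char 4 ('N'=13): chars_in_quartet=1 acc=0xD bytes_emitted=3
After char 5 ('K'=10): chars_in_quartet=2 acc=0x34A bytes_emitted=3
After char 6 ('Z'=25): chars_in_quartet=3 acc=0xD299 bytes_emitted=3
After char 7 ('Y'=24): chars_in_quartet=4 acc=0x34A658 -> emit 34 A6 58, reset; bytes_emitted=6
After char 8 ('u'=46): chars_in_quartet=1 acc=0x2E bytes_emitted=6
After char 9 ('4'=56): chars_in_quartet=2 acc=0xBB8 bytes_emitted=6
After char 10 ('C'=2): chars_in_quartet=3 acc=0x2EE02 bytes_emitted=6
After char 11 ('W'=22): chars_in_quartet=4 acc=0xBB8096 -> emit BB 80 96, reset; bytes_emitted=9

Answer: E8 97 18 34 A6 58 BB 80 96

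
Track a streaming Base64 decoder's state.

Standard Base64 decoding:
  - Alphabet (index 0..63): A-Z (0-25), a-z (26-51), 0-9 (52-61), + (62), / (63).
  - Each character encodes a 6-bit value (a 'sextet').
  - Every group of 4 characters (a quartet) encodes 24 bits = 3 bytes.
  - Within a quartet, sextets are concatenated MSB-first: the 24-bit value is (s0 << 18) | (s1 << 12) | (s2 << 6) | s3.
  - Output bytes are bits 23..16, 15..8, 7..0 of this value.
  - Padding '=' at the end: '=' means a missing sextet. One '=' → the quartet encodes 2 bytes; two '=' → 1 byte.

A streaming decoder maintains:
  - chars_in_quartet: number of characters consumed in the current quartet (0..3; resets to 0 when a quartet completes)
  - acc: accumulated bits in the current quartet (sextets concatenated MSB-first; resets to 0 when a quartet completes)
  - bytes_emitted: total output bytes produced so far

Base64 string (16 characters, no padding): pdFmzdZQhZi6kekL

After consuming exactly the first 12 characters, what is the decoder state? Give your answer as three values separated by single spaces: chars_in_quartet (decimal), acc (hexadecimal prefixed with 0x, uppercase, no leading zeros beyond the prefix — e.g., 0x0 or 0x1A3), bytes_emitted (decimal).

Answer: 0 0x0 9

Derivation:
After char 0 ('p'=41): chars_in_quartet=1 acc=0x29 bytes_emitted=0
After char 1 ('d'=29): chars_in_quartet=2 acc=0xA5D bytes_emitted=0
After char 2 ('F'=5): chars_in_quartet=3 acc=0x29745 bytes_emitted=0
After char 3 ('m'=38): chars_in_quartet=4 acc=0xA5D166 -> emit A5 D1 66, reset; bytes_emitted=3
After char 4 ('z'=51): chars_in_quartet=1 acc=0x33 bytes_emitted=3
After char 5 ('d'=29): chars_in_quartet=2 acc=0xCDD bytes_emitted=3
After char 6 ('Z'=25): chars_in_quartet=3 acc=0x33759 bytes_emitted=3
After char 7 ('Q'=16): chars_in_quartet=4 acc=0xCDD650 -> emit CD D6 50, reset; bytes_emitted=6
After char 8 ('h'=33): chars_in_quartet=1 acc=0x21 bytes_emitted=6
After char 9 ('Z'=25): chars_in_quartet=2 acc=0x859 bytes_emitted=6
After char 10 ('i'=34): chars_in_quartet=3 acc=0x21662 bytes_emitted=6
After char 11 ('6'=58): chars_in_quartet=4 acc=0x8598BA -> emit 85 98 BA, reset; bytes_emitted=9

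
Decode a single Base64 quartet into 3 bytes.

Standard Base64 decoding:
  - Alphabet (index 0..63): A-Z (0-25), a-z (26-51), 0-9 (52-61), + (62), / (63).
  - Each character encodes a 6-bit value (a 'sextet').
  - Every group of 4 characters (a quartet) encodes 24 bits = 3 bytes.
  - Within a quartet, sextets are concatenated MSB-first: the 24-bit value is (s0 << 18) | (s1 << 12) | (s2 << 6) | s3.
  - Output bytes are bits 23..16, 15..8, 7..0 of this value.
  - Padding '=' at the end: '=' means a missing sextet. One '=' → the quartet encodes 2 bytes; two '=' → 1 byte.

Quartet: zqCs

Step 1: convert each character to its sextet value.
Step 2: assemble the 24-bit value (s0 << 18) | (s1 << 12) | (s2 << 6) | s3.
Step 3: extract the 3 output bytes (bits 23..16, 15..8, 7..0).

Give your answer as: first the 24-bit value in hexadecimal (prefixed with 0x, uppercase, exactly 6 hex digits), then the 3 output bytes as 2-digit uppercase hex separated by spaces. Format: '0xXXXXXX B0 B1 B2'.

Answer: 0xCEA0AC CE A0 AC

Derivation:
Sextets: z=51, q=42, C=2, s=44
24-bit: (51<<18) | (42<<12) | (2<<6) | 44
      = 0xCC0000 | 0x02A000 | 0x000080 | 0x00002C
      = 0xCEA0AC
Bytes: (v>>16)&0xFF=CE, (v>>8)&0xFF=A0, v&0xFF=AC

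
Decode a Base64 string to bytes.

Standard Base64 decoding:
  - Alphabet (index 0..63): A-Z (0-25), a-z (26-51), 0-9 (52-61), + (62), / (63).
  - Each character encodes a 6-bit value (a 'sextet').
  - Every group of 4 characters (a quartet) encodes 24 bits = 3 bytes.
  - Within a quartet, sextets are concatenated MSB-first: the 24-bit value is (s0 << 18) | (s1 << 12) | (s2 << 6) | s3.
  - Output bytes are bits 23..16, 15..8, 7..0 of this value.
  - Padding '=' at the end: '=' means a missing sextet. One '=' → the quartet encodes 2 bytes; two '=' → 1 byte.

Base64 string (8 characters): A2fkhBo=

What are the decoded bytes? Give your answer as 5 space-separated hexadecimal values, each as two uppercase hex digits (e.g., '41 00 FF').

After char 0 ('A'=0): chars_in_quartet=1 acc=0x0 bytes_emitted=0
After char 1 ('2'=54): chars_in_quartet=2 acc=0x36 bytes_emitted=0
After char 2 ('f'=31): chars_in_quartet=3 acc=0xD9F bytes_emitted=0
After char 3 ('k'=36): chars_in_quartet=4 acc=0x367E4 -> emit 03 67 E4, reset; bytes_emitted=3
After char 4 ('h'=33): chars_in_quartet=1 acc=0x21 bytes_emitted=3
After char 5 ('B'=1): chars_in_quartet=2 acc=0x841 bytes_emitted=3
After char 6 ('o'=40): chars_in_quartet=3 acc=0x21068 bytes_emitted=3
Padding '=': partial quartet acc=0x21068 -> emit 84 1A; bytes_emitted=5

Answer: 03 67 E4 84 1A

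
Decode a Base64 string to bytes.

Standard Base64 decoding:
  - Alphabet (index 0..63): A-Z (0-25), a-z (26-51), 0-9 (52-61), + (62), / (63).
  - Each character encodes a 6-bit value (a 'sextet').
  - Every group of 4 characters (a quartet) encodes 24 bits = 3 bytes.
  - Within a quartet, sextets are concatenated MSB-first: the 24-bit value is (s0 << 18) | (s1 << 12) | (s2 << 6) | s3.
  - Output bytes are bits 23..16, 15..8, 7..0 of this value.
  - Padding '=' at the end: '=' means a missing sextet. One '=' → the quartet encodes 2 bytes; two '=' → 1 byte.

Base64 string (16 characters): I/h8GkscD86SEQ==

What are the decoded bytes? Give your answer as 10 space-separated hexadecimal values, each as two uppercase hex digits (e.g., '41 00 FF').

Answer: 23 F8 7C 1A 4B 1C 0F CE 92 11

Derivation:
After char 0 ('I'=8): chars_in_quartet=1 acc=0x8 bytes_emitted=0
After char 1 ('/'=63): chars_in_quartet=2 acc=0x23F bytes_emitted=0
After char 2 ('h'=33): chars_in_quartet=3 acc=0x8FE1 bytes_emitted=0
After char 3 ('8'=60): chars_in_quartet=4 acc=0x23F87C -> emit 23 F8 7C, reset; bytes_emitted=3
After char 4 ('G'=6): chars_in_quartet=1 acc=0x6 bytes_emitted=3
After char 5 ('k'=36): chars_in_quartet=2 acc=0x1A4 bytes_emitted=3
After char 6 ('s'=44): chars_in_quartet=3 acc=0x692C bytes_emitted=3
After char 7 ('c'=28): chars_in_quartet=4 acc=0x1A4B1C -> emit 1A 4B 1C, reset; bytes_emitted=6
After char 8 ('D'=3): chars_in_quartet=1 acc=0x3 bytes_emitted=6
After char 9 ('8'=60): chars_in_quartet=2 acc=0xFC bytes_emitted=6
After char 10 ('6'=58): chars_in_quartet=3 acc=0x3F3A bytes_emitted=6
After char 11 ('S'=18): chars_in_quartet=4 acc=0xFCE92 -> emit 0F CE 92, reset; bytes_emitted=9
After char 12 ('E'=4): chars_in_quartet=1 acc=0x4 bytes_emitted=9
After char 13 ('Q'=16): chars_in_quartet=2 acc=0x110 bytes_emitted=9
Padding '==': partial quartet acc=0x110 -> emit 11; bytes_emitted=10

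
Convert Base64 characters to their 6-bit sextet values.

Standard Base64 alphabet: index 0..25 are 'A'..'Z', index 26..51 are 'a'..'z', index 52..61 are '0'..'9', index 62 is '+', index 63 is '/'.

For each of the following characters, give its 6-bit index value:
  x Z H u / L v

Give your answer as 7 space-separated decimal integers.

'x': a..z range, 26 + ord('x') − ord('a') = 49
'Z': A..Z range, ord('Z') − ord('A') = 25
'H': A..Z range, ord('H') − ord('A') = 7
'u': a..z range, 26 + ord('u') − ord('a') = 46
'/': index 63
'L': A..Z range, ord('L') − ord('A') = 11
'v': a..z range, 26 + ord('v') − ord('a') = 47

Answer: 49 25 7 46 63 11 47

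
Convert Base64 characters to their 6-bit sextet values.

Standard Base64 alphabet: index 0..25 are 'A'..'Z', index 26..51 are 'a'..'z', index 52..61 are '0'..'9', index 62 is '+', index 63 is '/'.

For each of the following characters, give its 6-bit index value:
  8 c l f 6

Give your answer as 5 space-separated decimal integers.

'8': 0..9 range, 52 + ord('8') − ord('0') = 60
'c': a..z range, 26 + ord('c') − ord('a') = 28
'l': a..z range, 26 + ord('l') − ord('a') = 37
'f': a..z range, 26 + ord('f') − ord('a') = 31
'6': 0..9 range, 52 + ord('6') − ord('0') = 58

Answer: 60 28 37 31 58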